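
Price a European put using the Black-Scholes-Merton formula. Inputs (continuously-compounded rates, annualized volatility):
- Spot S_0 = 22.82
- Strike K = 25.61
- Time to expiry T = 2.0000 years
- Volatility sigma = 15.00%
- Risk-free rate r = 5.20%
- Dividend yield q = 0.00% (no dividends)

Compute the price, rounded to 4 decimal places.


d1 = (ln(S/K) + (r - q + 0.5*sigma^2) * T) / (sigma * sqrt(T)) = 0.05258255
d2 = d1 - sigma * sqrt(T) = -0.15954948
exp(-rT) = 0.90122530; exp(-qT) = 1.00000000
P = K * exp(-rT) * N(-d2) - S_0 * exp(-qT) * N(-d1)
N(-d1) = 0.47903226; N(-d2) = 0.56338201
P = 25.6100 * 0.90122530 * 0.56338201 - 22.8200 * 1.00000000 * 0.47903226 = 2.0716

Answer: Price = 2.0716


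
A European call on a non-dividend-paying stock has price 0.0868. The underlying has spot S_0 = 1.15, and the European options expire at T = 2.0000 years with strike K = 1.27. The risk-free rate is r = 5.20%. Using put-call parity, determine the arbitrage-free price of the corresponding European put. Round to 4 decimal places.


Put-call parity: C - P = S_0 * exp(-qT) - K * exp(-rT).
S_0 * exp(-qT) = 1.1500 * 1.00000000 = 1.15000000
K * exp(-rT) = 1.2700 * 0.90122530 = 1.14455613
P = C - S*exp(-qT) + K*exp(-rT)
P = 0.0868 - 1.15000000 + 1.14455613 = 0.0814

Answer: Put price = 0.0814


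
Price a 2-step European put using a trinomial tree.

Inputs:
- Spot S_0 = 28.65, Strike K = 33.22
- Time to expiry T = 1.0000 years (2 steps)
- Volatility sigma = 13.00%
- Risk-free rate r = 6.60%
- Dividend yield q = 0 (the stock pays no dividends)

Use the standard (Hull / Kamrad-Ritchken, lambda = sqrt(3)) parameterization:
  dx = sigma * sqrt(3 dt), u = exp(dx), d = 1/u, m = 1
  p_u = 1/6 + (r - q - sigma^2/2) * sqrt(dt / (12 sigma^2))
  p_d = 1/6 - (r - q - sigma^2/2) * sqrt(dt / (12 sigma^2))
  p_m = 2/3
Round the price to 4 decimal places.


Answer: Price = V(0,0) = 2.9735

Derivation:
dt = T/N = 0.500000; dx = sigma*sqrt(3*dt) = 0.159217
u = exp(dx) = 1.172592; d = 1/u = 0.852811
p_u = 0.257031, p_m = 0.666667, p_d = 0.076302
Discount per step: exp(-r*dt) = 0.967539
Stock lattice S(k, j) with j the centered position index:
  k=0: S(0,+0) = 28.6500
  k=1: S(1,-1) = 24.4330; S(1,+0) = 28.6500; S(1,+1) = 33.5948
  k=2: S(2,-2) = 20.8368; S(2,-1) = 24.4330; S(2,+0) = 28.6500; S(2,+1) = 33.5948; S(2,+2) = 39.3930
Terminal payoffs V(N, j) = max(K - S_T, 0):
  V(2,-2) = 12.383218; V(2,-1) = 8.786953; V(2,+0) = 4.570000; V(2,+1) = 0.000000; V(2,+2) = 0.000000
Backward induction: V(k, j) = exp(-r*dt) * [p_u * V(k+1, j+1) + p_m * V(k+1, j) + p_d * V(k+1, j-1)]
  V(1,-1) = exp(-r*dt) * [p_u*4.570000 + p_m*8.786953 + p_d*12.383218] = 7.718510
  V(1,+0) = exp(-r*dt) * [p_u*0.000000 + p_m*4.570000 + p_d*8.786953] = 3.596469
  V(1,+1) = exp(-r*dt) * [p_u*0.000000 + p_m*0.000000 + p_d*4.570000] = 0.337383
  V(0,+0) = exp(-r*dt) * [p_u*0.337383 + p_m*3.596469 + p_d*7.718510] = 2.973542


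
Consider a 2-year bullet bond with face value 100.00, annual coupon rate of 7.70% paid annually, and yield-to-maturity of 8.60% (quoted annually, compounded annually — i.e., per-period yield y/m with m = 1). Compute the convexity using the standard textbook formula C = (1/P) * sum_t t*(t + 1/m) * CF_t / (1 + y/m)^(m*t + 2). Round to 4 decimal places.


Answer: Convexity = 4.8430

Derivation:
Coupon per period c = face * coupon_rate / m = 7.700000
Periods per year m = 1; per-period yield y/m = 0.086000
Number of cashflows N = 2
Cashflows (t years, CF_t, discount factor 1/(1+y/m)^(m*t), PV):
  t = 1.0000: CF_t = 7.700000, DF = 0.920810, PV = 7.090239
  t = 2.0000: CF_t = 107.700000, DF = 0.847892, PV = 91.317929
Price P = sum_t PV_t = 98.408168
Convexity numerator sum_t t*(t + 1/m) * CF_t / (1+y/m)^(m*t + 2):
  t = 1.0000: term = 12.023509
  t = 2.0000: term = 464.566247
Convexity = (1/P) * sum = 476.589756 / 98.408168 = 4.842990


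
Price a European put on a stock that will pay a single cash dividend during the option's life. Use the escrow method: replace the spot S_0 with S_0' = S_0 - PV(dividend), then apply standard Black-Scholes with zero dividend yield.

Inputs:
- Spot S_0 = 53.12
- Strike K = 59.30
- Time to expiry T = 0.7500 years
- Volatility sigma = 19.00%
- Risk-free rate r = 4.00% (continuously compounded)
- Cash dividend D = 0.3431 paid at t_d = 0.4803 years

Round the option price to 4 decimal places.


Answer: Price = 6.4854

Derivation:
PV(D) = D * exp(-r * t_d) = 0.3431 * 0.98097137 = 0.33657128
S_0' = S_0 - PV(D) = 53.1200 - 0.33657128 = 52.78342872
d1 = (ln(S_0'/K) + (r + sigma^2/2)*T) / (sigma*sqrt(T)) = -0.44288548
d2 = d1 - sigma*sqrt(T) = -0.60743031
exp(-rT) = 0.97044553
N(-d1) = 0.67107571; N(-d2) = 0.72821731
P = K * exp(-rT) * N(-d2) - S_0' * N(-d1) = 59.3000 * 0.97044553 * 0.72821731 - 52.78342872 * 0.67107571 = 6.4854


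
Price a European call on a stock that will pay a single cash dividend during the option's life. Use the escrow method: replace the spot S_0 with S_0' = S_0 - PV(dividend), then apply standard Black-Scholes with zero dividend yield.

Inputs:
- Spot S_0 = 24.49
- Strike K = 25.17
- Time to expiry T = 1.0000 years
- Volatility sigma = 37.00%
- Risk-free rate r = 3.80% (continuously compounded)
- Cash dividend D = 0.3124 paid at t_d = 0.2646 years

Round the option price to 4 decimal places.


PV(D) = D * exp(-r * t_d) = 0.3124 * 0.98999558 = 0.30927462
S_0' = S_0 - PV(D) = 24.4900 - 0.30927462 = 24.18072538
d1 = (ln(S_0'/K) + (r + sigma^2/2)*T) / (sigma*sqrt(T)) = 0.17933253
d2 = d1 - sigma*sqrt(T) = -0.19066747
exp(-rT) = 0.96271294
N(d1) = 0.57116170; N(d2) = 0.42439306
C = S_0' * N(d1) - K * exp(-rT) * N(d2) = 24.18072538 * 0.57116170 - 25.1700 * 0.96271294 * 0.42439306 = 3.5274

Answer: Price = 3.5274


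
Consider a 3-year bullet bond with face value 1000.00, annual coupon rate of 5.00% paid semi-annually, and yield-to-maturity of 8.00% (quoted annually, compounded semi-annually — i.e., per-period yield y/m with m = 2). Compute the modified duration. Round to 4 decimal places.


Coupon per period c = face * coupon_rate / m = 25.000000
Periods per year m = 2; per-period yield y/m = 0.040000
Number of cashflows N = 6
Cashflows (t years, CF_t, discount factor 1/(1+y/m)^(m*t), PV):
  t = 0.5000: CF_t = 25.000000, DF = 0.961538, PV = 24.038462
  t = 1.0000: CF_t = 25.000000, DF = 0.924556, PV = 23.113905
  t = 1.5000: CF_t = 25.000000, DF = 0.888996, PV = 22.224909
  t = 2.0000: CF_t = 25.000000, DF = 0.854804, PV = 21.370105
  t = 2.5000: CF_t = 25.000000, DF = 0.821927, PV = 20.548178
  t = 3.0000: CF_t = 1025.000000, DF = 0.790315, PV = 810.072389
Price P = sum_t PV_t = 921.367947
First compute Macaulay numerator sum_t t * PV_t:
  t * PV_t at t = 0.5000: 12.019231
  t * PV_t at t = 1.0000: 23.113905
  t * PV_t at t = 1.5000: 33.337363
  t * PV_t at t = 2.0000: 42.740210
  t * PV_t at t = 2.5000: 51.370444
  t * PV_t at t = 3.0000: 2430.217167
Macaulay duration D = 2592.798320 / 921.367947 = 2.814075
Modified duration = D / (1 + y/m) = 2.814075 / (1 + 0.040000) = 2.705841

Answer: Modified duration = 2.7058


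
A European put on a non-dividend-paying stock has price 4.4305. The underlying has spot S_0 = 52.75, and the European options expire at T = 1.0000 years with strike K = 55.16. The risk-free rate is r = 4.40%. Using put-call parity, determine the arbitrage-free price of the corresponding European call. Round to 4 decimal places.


Answer: Call price = 4.3949

Derivation:
Put-call parity: C - P = S_0 * exp(-qT) - K * exp(-rT).
S_0 * exp(-qT) = 52.7500 * 1.00000000 = 52.75000000
K * exp(-rT) = 55.1600 * 0.95695396 = 52.78558029
C = P + S*exp(-qT) - K*exp(-rT)
C = 4.4305 + 52.75000000 - 52.78558029 = 4.3949


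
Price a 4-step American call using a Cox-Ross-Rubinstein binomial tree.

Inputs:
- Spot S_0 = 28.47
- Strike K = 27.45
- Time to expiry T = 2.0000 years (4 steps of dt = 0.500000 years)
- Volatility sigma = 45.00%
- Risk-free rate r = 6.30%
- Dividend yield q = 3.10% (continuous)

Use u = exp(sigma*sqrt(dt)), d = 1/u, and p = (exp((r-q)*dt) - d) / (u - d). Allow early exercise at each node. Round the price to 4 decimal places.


dt = T/N = 0.500000
u = exp(sigma*sqrt(dt)) = 1.374648; d = 1/u = 0.727459
p = (exp((r-q)*dt) - d) / (u - d) = 0.446036
Discount per step: exp(-r*dt) = 0.968991
Stock lattice S(k, i) with i counting down-moves:
  k=0: S(0,0) = 28.4700
  k=1: S(1,0) = 39.1362; S(1,1) = 20.7107
  k=2: S(2,0) = 53.7986; S(2,1) = 28.4700; S(2,2) = 15.0662
  k=3: S(3,0) = 73.9541; S(3,1) = 39.1362; S(3,2) = 20.7107; S(3,3) = 10.9600
  k=4: S(4,0) = 101.6609; S(4,1) = 53.7986; S(4,2) = 28.4700; S(4,3) = 15.0662; S(4,4) = 7.9730
Terminal payoffs V(N, i) = max(S_T - K, 0):
  V(4,0) = 74.210935; V(4,1) = 26.348576; V(4,2) = 1.020000; V(4,3) = 0.000000; V(4,4) = 0.000000
Backward induction: V(k, i) = exp(-r*dt) * [p * V(k+1, i) + (1-p) * V(k+1, i+1)]; then take max(V_cont, immediate exercise) for American.
  V(3,0) = exp(-r*dt) * [p*74.210935 + (1-p)*26.348576] = 46.217879; exercise = 46.504131; V(3,0) = max -> 46.504131
  V(3,1) = exp(-r*dt) * [p*26.348576 + (1-p)*1.020000] = 11.935506; exercise = 11.686242; V(3,1) = max -> 11.935506
  V(3,2) = exp(-r*dt) * [p*1.020000 + (1-p)*0.000000] = 0.440849; exercise = 0.000000; V(3,2) = max -> 0.440849
  V(3,3) = exp(-r*dt) * [p*0.000000 + (1-p)*0.000000] = 0.000000; exercise = 0.000000; V(3,3) = max -> 0.000000
  V(2,0) = exp(-r*dt) * [p*46.504131 + (1-p)*11.935506] = 26.506127; exercise = 26.348576; V(2,0) = max -> 26.506127
  V(2,1) = exp(-r*dt) * [p*11.935506 + (1-p)*0.440849] = 5.395226; exercise = 1.020000; V(2,1) = max -> 5.395226
  V(2,2) = exp(-r*dt) * [p*0.440849 + (1-p)*0.000000] = 0.190537; exercise = 0.000000; V(2,2) = max -> 0.190537
  V(1,0) = exp(-r*dt) * [p*26.506127 + (1-p)*5.395226] = 14.352160; exercise = 11.686242; V(1,0) = max -> 14.352160
  V(1,1) = exp(-r*dt) * [p*5.395226 + (1-p)*0.190537] = 2.434121; exercise = 0.000000; V(1,1) = max -> 2.434121
  V(0,0) = exp(-r*dt) * [p*14.352160 + (1-p)*2.434121] = 7.509676; exercise = 1.020000; V(0,0) = max -> 7.509676

Answer: Price = V(0,0) = 7.5097


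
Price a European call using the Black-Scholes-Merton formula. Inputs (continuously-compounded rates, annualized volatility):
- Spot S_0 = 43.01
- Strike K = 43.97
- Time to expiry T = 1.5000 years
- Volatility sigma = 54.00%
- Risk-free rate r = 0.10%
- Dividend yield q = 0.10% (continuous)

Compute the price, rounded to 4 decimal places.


d1 = (ln(S/K) + (r - q + 0.5*sigma^2) * T) / (sigma * sqrt(T)) = 0.29730313
d2 = d1 - sigma * sqrt(T) = -0.36405910
exp(-rT) = 0.99850112; exp(-qT) = 0.99850112
C = S_0 * exp(-qT) * N(d1) - K * exp(-rT) * N(d2)
N(d1) = 0.61688246; N(d2) = 0.35790694
C = 43.0100 * 0.99850112 * 0.61688246 - 43.9700 * 0.99850112 * 0.35790694 = 10.7788

Answer: Price = 10.7788


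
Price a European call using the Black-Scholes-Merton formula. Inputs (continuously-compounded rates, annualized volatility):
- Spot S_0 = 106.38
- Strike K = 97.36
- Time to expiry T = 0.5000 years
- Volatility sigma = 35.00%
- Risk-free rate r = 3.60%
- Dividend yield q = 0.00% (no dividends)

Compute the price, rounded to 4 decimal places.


Answer: Price = 16.2283

Derivation:
d1 = (ln(S/K) + (r - q + 0.5*sigma^2) * T) / (sigma * sqrt(T)) = 0.55448138
d2 = d1 - sigma * sqrt(T) = 0.30699401
exp(-rT) = 0.98216103; exp(-qT) = 1.00000000
C = S_0 * exp(-qT) * N(d1) - K * exp(-rT) * N(d2)
N(d1) = 0.71037528; N(d2) = 0.62057603
C = 106.3800 * 1.00000000 * 0.71037528 - 97.3600 * 0.98216103 * 0.62057603 = 16.2283


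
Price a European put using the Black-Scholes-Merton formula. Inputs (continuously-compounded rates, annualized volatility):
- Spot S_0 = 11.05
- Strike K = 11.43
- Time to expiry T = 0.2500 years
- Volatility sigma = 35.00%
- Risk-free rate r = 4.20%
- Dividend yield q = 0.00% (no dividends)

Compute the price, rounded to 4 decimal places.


Answer: Price = 0.9168

Derivation:
d1 = (ln(S/K) + (r - q + 0.5*sigma^2) * T) / (sigma * sqrt(T)) = -0.04570600
d2 = d1 - sigma * sqrt(T) = -0.22070600
exp(-rT) = 0.98955493; exp(-qT) = 1.00000000
P = K * exp(-rT) * N(-d2) - S_0 * exp(-qT) * N(-d1)
N(-d1) = 0.51822771; N(-d2) = 0.58733932
P = 11.4300 * 0.98955493 * 0.58733932 - 11.0500 * 1.00000000 * 0.51822771 = 0.9168


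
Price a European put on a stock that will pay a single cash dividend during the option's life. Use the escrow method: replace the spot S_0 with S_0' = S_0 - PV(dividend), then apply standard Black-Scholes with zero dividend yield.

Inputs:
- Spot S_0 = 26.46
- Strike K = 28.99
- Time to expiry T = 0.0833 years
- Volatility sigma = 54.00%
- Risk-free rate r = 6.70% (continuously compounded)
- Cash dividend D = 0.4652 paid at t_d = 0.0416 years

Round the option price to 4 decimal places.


Answer: Price = 3.4796

Derivation:
PV(D) = D * exp(-r * t_d) = 0.4652 * 0.99721668 = 0.46390520
S_0' = S_0 - PV(D) = 26.4600 - 0.46390520 = 25.99609480
d1 = (ln(S_0'/K) + (r + sigma^2/2)*T) / (sigma*sqrt(T)) = -0.58566820
d2 = d1 - sigma*sqrt(T) = -0.74152159
exp(-rT) = 0.99443445
N(-d1) = 0.72095075; N(-d2) = 0.77081138
P = K * exp(-rT) * N(-d2) - S_0' * N(-d1) = 28.9900 * 0.99443445 * 0.77081138 - 25.99609480 * 0.72095075 = 3.4796


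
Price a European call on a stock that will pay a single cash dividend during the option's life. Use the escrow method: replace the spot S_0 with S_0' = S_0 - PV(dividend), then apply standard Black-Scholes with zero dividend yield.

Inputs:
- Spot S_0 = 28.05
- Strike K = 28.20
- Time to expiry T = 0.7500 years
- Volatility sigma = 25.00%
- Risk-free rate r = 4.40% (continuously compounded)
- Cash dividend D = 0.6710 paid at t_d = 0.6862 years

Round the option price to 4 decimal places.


PV(D) = D * exp(-r * t_d) = 0.6710 * 0.97025845 = 0.65104342
S_0' = S_0 - PV(D) = 28.0500 - 0.65104342 = 27.39895658
d1 = (ln(S_0'/K) + (r + sigma^2/2)*T) / (sigma*sqrt(T)) = 0.12757341
d2 = d1 - sigma*sqrt(T) = -0.08893294
exp(-rT) = 0.96753856
N(d1) = 0.55075671; N(d2) = 0.46456760
C = S_0' * N(d1) - K * exp(-rT) * N(d2) = 27.39895658 * 0.55075671 - 28.2000 * 0.96753856 * 0.46456760 = 2.4146

Answer: Price = 2.4146


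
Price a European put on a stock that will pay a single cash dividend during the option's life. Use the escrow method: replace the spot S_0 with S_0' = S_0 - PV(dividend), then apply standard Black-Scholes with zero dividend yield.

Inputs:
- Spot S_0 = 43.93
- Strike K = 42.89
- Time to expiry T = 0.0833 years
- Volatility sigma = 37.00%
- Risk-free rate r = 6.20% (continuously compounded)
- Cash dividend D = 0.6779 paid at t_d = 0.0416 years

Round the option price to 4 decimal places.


PV(D) = D * exp(-r * t_d) = 0.6779 * 0.99742412 = 0.67615381
S_0' = S_0 - PV(D) = 43.9300 - 0.67615381 = 43.25384619
d1 = (ln(S_0'/K) + (r + sigma^2/2)*T) / (sigma*sqrt(T)) = 0.18086177
d2 = d1 - sigma*sqrt(T) = 0.07407333
exp(-rT) = 0.99484871
N(-d1) = 0.42823804; N(-d2) = 0.47047602
P = K * exp(-rT) * N(-d2) - S_0' * N(-d1) = 42.8900 * 0.99484871 * 0.47047602 - 43.25384619 * 0.42823804 = 1.5518

Answer: Price = 1.5518


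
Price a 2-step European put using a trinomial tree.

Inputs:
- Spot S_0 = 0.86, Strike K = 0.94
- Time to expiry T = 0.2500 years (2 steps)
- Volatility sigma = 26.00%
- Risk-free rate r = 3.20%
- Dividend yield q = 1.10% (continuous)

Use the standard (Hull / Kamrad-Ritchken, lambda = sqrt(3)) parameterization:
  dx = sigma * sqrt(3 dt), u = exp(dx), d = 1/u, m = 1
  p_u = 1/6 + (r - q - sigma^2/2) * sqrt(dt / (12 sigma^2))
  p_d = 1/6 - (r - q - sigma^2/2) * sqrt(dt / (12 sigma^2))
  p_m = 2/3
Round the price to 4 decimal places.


Answer: Price = V(0,0) = 0.0958

Derivation:
dt = T/N = 0.125000; dx = sigma*sqrt(3*dt) = 0.159217
u = exp(dx) = 1.172592; d = 1/u = 0.852811
p_u = 0.161642, p_m = 0.666667, p_d = 0.171691
Discount per step: exp(-r*dt) = 0.996008
Stock lattice S(k, j) with j the centered position index:
  k=0: S(0,+0) = 0.8600
  k=1: S(1,-1) = 0.7334; S(1,+0) = 0.8600; S(1,+1) = 1.0084
  k=2: S(2,-2) = 0.6255; S(2,-1) = 0.7334; S(2,+0) = 0.8600; S(2,+1) = 1.0084; S(2,+2) = 1.1825
Terminal payoffs V(N, j) = max(K - S_T, 0):
  V(2,-2) = 0.314533; V(2,-1) = 0.206582; V(2,+0) = 0.080000; V(2,+1) = 0.000000; V(2,+2) = 0.000000
Backward induction: V(k, j) = exp(-r*dt) * [p_u * V(k+1, j+1) + p_m * V(k+1, j) + p_d * V(k+1, j-1)]
  V(1,-1) = exp(-r*dt) * [p_u*0.080000 + p_m*0.206582 + p_d*0.314533] = 0.203838
  V(1,+0) = exp(-r*dt) * [p_u*0.000000 + p_m*0.080000 + p_d*0.206582] = 0.088447
  V(1,+1) = exp(-r*dt) * [p_u*0.000000 + p_m*0.000000 + p_d*0.080000] = 0.013680
  V(0,+0) = exp(-r*dt) * [p_u*0.013680 + p_m*0.088447 + p_d*0.203838] = 0.095789


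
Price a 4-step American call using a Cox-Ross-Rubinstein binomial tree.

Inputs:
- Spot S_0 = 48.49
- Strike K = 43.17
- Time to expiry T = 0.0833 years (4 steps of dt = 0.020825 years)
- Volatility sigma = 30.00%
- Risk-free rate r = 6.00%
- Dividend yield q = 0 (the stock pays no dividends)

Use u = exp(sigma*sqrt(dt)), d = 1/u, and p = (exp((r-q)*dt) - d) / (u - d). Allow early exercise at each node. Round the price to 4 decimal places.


Answer: Price = V(0,0) = 5.6796

Derivation:
dt = T/N = 0.020825
u = exp(sigma*sqrt(dt)) = 1.044243; d = 1/u = 0.957631
p = (exp((r-q)*dt) - d) / (u - d) = 0.503614
Discount per step: exp(-r*dt) = 0.998751
Stock lattice S(k, i) with i counting down-moves:
  k=0: S(0,0) = 48.4900
  k=1: S(1,0) = 50.6354; S(1,1) = 46.4355
  k=2: S(2,0) = 52.8756; S(2,1) = 48.4900; S(2,2) = 44.4681
  k=3: S(3,0) = 55.2150; S(3,1) = 50.6354; S(3,2) = 46.4355; S(3,3) = 42.5840
  k=4: S(4,0) = 57.6579; S(4,1) = 52.8756; S(4,2) = 48.4900; S(4,3) = 44.4681; S(4,4) = 40.7798
Terminal payoffs V(N, i) = max(S_T - K, 0):
  V(4,0) = 14.487944; V(4,1) = 9.705644; V(4,2) = 5.320000; V(4,3) = 1.298113; V(4,4) = 0.000000
Backward induction: V(k, i) = exp(-r*dt) * [p * V(k+1, i) + (1-p) * V(k+1, i+1)]; then take max(V_cont, immediate exercise) for American.
  V(3,0) = exp(-r*dt) * [p*14.487944 + (1-p)*9.705644] = 12.098949; exercise = 12.045042; V(3,0) = max -> 12.098949
  V(3,1) = exp(-r*dt) * [p*9.705644 + (1-p)*5.320000] = 7.519270; exercise = 7.465363; V(3,1) = max -> 7.519270
  V(3,2) = exp(-r*dt) * [p*5.320000 + (1-p)*1.298113] = 3.319441; exercise = 3.265534; V(3,2) = max -> 3.319441
  V(3,3) = exp(-r*dt) * [p*1.298113 + (1-p)*0.000000] = 0.652931; exercise = 0.000000; V(3,3) = max -> 0.652931
  V(2,0) = exp(-r*dt) * [p*12.098949 + (1-p)*7.519270] = 9.813391; exercise = 9.705644; V(2,0) = max -> 9.813391
  V(2,1) = exp(-r*dt) * [p*7.519270 + (1-p)*3.319441] = 5.427747; exercise = 5.320000; V(2,1) = max -> 5.427747
  V(2,2) = exp(-r*dt) * [p*3.319441 + (1-p)*0.652931] = 1.993331; exercise = 1.298113; V(2,2) = max -> 1.993331
  V(1,0) = exp(-r*dt) * [p*9.813391 + (1-p)*5.427747] = 7.626883; exercise = 7.465363; V(1,0) = max -> 7.626883
  V(1,1) = exp(-r*dt) * [p*5.427747 + (1-p)*1.993331] = 3.718302; exercise = 3.265534; V(1,1) = max -> 3.718302
  V(0,0) = exp(-r*dt) * [p*7.626883 + (1-p)*3.718302] = 5.679616; exercise = 5.320000; V(0,0) = max -> 5.679616


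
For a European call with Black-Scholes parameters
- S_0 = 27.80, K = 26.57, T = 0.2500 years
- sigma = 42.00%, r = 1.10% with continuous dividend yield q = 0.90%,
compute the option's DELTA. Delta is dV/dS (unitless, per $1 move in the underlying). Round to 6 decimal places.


Answer: Delta = 0.625196

Derivation:
d1 = 0.3228726711; d2 = 0.1128726711
phi(d1) = 0.3786806982; exp(-qT) = 0.9977525294; exp(-rT) = 0.9972537778
N(d1) = 0.6266041630
Delta = exp(-qT) * N(d1) = 0.9977525294 * 0.6266041630 = 0.625196


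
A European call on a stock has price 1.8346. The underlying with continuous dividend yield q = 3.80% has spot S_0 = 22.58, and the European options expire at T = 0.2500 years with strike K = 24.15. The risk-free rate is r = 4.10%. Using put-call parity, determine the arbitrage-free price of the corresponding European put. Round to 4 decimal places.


Answer: Put price = 3.3718

Derivation:
Put-call parity: C - P = S_0 * exp(-qT) - K * exp(-rT).
S_0 * exp(-qT) = 22.5800 * 0.99054498 = 22.36650570
K * exp(-rT) = 24.1500 * 0.98980235 = 23.90372681
P = C - S*exp(-qT) + K*exp(-rT)
P = 1.8346 - 22.36650570 + 23.90372681 = 3.3718


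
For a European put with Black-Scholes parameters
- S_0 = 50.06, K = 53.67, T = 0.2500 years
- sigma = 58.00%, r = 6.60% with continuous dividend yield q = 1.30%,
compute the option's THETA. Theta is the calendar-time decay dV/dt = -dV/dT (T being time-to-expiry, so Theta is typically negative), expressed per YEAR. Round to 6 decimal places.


d1 = -0.0494203455; d2 = -0.3394203455
phi(d1) = 0.3984553953; exp(-qT) = 0.9967552755; exp(-rT) = 0.9836353794
Theta = -S*exp(-qT)*phi(d1)*sigma/(2*sqrt(T)) + r*K*exp(-rT)*N(-d2) - q*S*exp(-qT)*N(-d1)
N(-d1) = 0.5197078427; N(-d2) = 0.6328534531; sqrt(T) = 0.5000000000
Term 1 = -50.0600 * 0.9967552755 * 0.3984553953 * 0.5800 / (2 * 0.5000000000) = -11.5315342578
Term 2 = 0.0660 * 53.6700 * 0.9836353794 * 0.6328534531 = 2.2050214879
Term 3 = -0.0130 * 50.0600 * 0.9967552755 * 0.5197078427 = -0.3371180539
Theta = -11.5315342578 + (2.2050214879) + (-0.3371180539) = -9.663631

Answer: Theta = -9.663631


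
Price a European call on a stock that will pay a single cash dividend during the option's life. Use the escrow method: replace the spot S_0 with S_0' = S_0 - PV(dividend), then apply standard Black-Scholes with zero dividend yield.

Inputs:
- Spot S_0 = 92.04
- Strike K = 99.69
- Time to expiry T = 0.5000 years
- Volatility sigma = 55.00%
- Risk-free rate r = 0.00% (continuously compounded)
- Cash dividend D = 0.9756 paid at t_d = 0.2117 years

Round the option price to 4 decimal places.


PV(D) = D * exp(-r * t_d) = 0.9756 * 1.00000000 = 0.97560000
S_0' = S_0 - PV(D) = 92.0400 - 0.97560000 = 91.06440000
d1 = (ln(S_0'/K) + (r + sigma^2/2)*T) / (sigma*sqrt(T)) = -0.03824399
d2 = d1 - sigma*sqrt(T) = -0.42715272
exp(-rT) = 1.00000000
N(d1) = 0.48474657; N(d2) = 0.33463405
C = S_0' * N(d1) - K * exp(-rT) * N(d2) = 91.06440000 * 0.48474657 - 99.6900 * 1.00000000 * 0.33463405 = 10.7835

Answer: Price = 10.7835


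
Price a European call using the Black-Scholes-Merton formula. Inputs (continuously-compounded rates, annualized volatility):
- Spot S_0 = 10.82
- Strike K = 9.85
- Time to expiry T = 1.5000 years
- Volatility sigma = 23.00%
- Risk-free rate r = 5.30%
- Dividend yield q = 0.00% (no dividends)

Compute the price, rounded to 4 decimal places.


Answer: Price = 2.1798

Derivation:
d1 = (ln(S/K) + (r - q + 0.5*sigma^2) * T) / (sigma * sqrt(T)) = 0.75650119
d2 = d1 - sigma * sqrt(T) = 0.47480987
exp(-rT) = 0.92357802; exp(-qT) = 1.00000000
C = S_0 * exp(-qT) * N(d1) - K * exp(-rT) * N(d2)
N(d1) = 0.77532562; N(d2) = 0.68253875
C = 10.8200 * 1.00000000 * 0.77532562 - 9.8500 * 0.92357802 * 0.68253875 = 2.1798


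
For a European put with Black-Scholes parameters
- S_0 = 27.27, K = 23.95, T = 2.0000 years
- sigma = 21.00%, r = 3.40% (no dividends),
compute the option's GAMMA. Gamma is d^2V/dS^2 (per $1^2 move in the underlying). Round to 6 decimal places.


d1 = 0.8145832171; d2 = 0.5175983690
phi(d1) = 0.2863010378; exp(-qT) = 1.0000000000; exp(-rT) = 0.9342604736
Gamma = exp(-qT) * phi(d1) / (S * sigma * sqrt(T)) = 1.0000000000 * 0.2863010378 / (27.2700 * 0.2100 * 1.4142135624) = 0.035351

Answer: Gamma = 0.035351


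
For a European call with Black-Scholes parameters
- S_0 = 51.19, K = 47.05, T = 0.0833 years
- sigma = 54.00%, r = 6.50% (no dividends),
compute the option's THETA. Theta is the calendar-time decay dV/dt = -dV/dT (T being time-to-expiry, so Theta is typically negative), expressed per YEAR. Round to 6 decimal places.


Answer: Theta = -17.529499

Derivation:
d1 = 0.6537745038; d2 = 0.4979211111
phi(d1) = 0.3221786466; exp(-qT) = 1.0000000000; exp(-rT) = 0.9946001320
Theta = -S*exp(-qT)*phi(d1)*sigma/(2*sqrt(T)) - r*K*exp(-rT)*N(d2) + q*S*exp(-qT)*N(d1)
N(d1) = 0.7433714525; N(d2) = 0.6907301766; sqrt(T) = 0.2886173938
Term 1 = -51.1900 * 1.0000000000 * 0.3221786466 * 0.5400 / (2 * 0.2886173938) = -15.4284801398
Term 2 = -0.0650 * 47.0500 * 0.9946001320 * 0.6907301766 = -2.1010187434
Term 3 = 0 (no dividend yield, q = 0)
Theta = -15.4284801398 + (-2.1010187434) + (0.0000000000) = -17.529499


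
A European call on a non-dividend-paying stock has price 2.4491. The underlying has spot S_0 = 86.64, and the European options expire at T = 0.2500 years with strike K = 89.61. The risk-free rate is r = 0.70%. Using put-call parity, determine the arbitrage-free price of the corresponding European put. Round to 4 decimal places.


Answer: Put price = 5.2624

Derivation:
Put-call parity: C - P = S_0 * exp(-qT) - K * exp(-rT).
S_0 * exp(-qT) = 86.6400 * 1.00000000 = 86.64000000
K * exp(-rT) = 89.6100 * 0.99825153 = 89.45331964
P = C - S*exp(-qT) + K*exp(-rT)
P = 2.4491 - 86.64000000 + 89.45331964 = 5.2624


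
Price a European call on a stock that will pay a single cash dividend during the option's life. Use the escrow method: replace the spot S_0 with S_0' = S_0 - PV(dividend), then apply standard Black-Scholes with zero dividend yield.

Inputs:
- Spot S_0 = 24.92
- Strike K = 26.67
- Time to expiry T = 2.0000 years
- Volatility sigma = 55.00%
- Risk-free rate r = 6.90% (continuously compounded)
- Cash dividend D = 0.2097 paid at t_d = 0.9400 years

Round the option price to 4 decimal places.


PV(D) = D * exp(-r * t_d) = 0.2097 * 0.93719866 = 0.19653056
S_0' = S_0 - PV(D) = 24.9200 - 0.19653056 = 24.72346944
d1 = (ln(S_0'/K) + (r + sigma^2/2)*T) / (sigma*sqrt(T)) = 0.46889361
d2 = d1 - sigma*sqrt(T) = -0.30892385
exp(-rT) = 0.87109869
N(d1) = 0.68042716; N(d2) = 0.37868973
C = S_0' * N(d1) - K * exp(-rT) * N(d2) = 24.72346944 * 0.68042716 - 26.6700 * 0.87109869 * 0.37868973 = 8.0247

Answer: Price = 8.0247


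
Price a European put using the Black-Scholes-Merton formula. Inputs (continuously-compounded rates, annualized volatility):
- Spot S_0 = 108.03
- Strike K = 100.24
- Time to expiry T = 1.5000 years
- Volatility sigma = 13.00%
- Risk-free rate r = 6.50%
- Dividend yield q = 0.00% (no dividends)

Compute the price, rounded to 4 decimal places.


Answer: Price = 1.1187

Derivation:
d1 = (ln(S/K) + (r - q + 0.5*sigma^2) * T) / (sigma * sqrt(T)) = 1.16204205
d2 = d1 - sigma * sqrt(T) = 1.00282522
exp(-rT) = 0.90710234; exp(-qT) = 1.00000000
P = K * exp(-rT) * N(-d2) - S_0 * exp(-qT) * N(-d1)
N(-d1) = 0.12260919; N(-d2) = 0.15797260
P = 100.2400 * 0.90710234 * 0.15797260 - 108.0300 * 1.00000000 * 0.12260919 = 1.1187


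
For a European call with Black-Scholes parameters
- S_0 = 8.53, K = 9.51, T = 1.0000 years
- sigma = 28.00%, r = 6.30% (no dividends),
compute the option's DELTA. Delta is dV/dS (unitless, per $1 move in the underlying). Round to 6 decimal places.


d1 = -0.0234089823; d2 = -0.3034089823
phi(d1) = 0.3988329891; exp(-qT) = 1.0000000000; exp(-rT) = 0.9389434737
N(d1) = 0.4906620201
Delta = exp(-qT) * N(d1) = 1.0000000000 * 0.4906620201 = 0.490662

Answer: Delta = 0.490662


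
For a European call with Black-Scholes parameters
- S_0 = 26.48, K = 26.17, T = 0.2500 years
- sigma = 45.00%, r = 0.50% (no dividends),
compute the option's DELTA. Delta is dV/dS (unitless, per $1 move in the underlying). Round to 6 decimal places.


d1 = 0.1703933979; d2 = -0.0546066021
phi(d1) = 0.3931926875; exp(-qT) = 1.0000000000; exp(-rT) = 0.9987507809
N(d1) = 0.5676496180
Delta = exp(-qT) * N(d1) = 1.0000000000 * 0.5676496180 = 0.567650

Answer: Delta = 0.567650


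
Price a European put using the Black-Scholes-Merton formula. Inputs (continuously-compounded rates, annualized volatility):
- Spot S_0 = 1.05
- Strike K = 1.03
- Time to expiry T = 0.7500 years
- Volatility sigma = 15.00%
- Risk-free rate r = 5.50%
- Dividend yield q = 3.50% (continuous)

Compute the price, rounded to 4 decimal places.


d1 = (ln(S/K) + (r - q + 0.5*sigma^2) * T) / (sigma * sqrt(T)) = 0.32846505
d2 = d1 - sigma * sqrt(T) = 0.19856124
exp(-rT) = 0.95958920; exp(-qT) = 0.97409154
P = K * exp(-rT) * N(-d2) - S_0 * exp(-qT) * N(-d1)
N(-d1) = 0.37128003; N(-d2) = 0.42130299
P = 1.0300 * 0.95958920 * 0.42130299 - 1.0500 * 0.97409154 * 0.37128003 = 0.0367

Answer: Price = 0.0367


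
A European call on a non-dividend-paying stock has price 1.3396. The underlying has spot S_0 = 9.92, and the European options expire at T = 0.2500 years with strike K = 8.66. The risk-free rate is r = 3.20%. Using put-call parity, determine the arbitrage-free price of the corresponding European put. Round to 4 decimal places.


Put-call parity: C - P = S_0 * exp(-qT) - K * exp(-rT).
S_0 * exp(-qT) = 9.9200 * 1.00000000 = 9.92000000
K * exp(-rT) = 8.6600 * 0.99203191 = 8.59099638
P = C - S*exp(-qT) + K*exp(-rT)
P = 1.3396 - 9.92000000 + 8.59099638 = 0.0106

Answer: Put price = 0.0106


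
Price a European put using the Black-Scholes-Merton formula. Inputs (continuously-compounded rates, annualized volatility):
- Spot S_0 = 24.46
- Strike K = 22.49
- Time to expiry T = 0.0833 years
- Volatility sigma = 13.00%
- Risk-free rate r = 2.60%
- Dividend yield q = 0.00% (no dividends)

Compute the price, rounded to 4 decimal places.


Answer: Price = 0.0033

Derivation:
d1 = (ln(S/K) + (r - q + 0.5*sigma^2) * T) / (sigma * sqrt(T)) = 2.31443083
d2 = d1 - sigma * sqrt(T) = 2.27691057
exp(-rT) = 0.99783654; exp(-qT) = 1.00000000
P = K * exp(-rT) * N(-d2) - S_0 * exp(-qT) * N(-d1)
N(-d1) = 0.01032205; N(-d2) = 0.01139578
P = 22.4900 * 0.99783654 * 0.01139578 - 24.4600 * 1.00000000 * 0.01032205 = 0.0033


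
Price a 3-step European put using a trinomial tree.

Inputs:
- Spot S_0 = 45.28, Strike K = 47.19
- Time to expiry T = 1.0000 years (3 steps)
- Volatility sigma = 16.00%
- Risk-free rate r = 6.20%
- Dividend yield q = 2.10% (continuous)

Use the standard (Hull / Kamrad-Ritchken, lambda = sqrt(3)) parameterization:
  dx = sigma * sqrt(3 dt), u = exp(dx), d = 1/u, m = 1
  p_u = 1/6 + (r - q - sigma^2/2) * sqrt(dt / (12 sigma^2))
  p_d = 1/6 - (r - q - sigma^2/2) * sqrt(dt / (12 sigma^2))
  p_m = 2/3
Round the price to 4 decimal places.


dt = T/N = 0.333333; dx = sigma*sqrt(3*dt) = 0.160000
u = exp(dx) = 1.173511; d = 1/u = 0.852144
p_u = 0.196042, p_m = 0.666667, p_d = 0.137292
Discount per step: exp(-r*dt) = 0.979545
Stock lattice S(k, j) with j the centered position index:
  k=0: S(0,+0) = 45.2800
  k=1: S(1,-1) = 38.5851; S(1,+0) = 45.2800; S(1,+1) = 53.1366
  k=2: S(2,-2) = 32.8800; S(2,-1) = 38.5851; S(2,+0) = 45.2800; S(2,+1) = 53.1366; S(2,+2) = 62.3563
  k=3: S(3,-3) = 28.0185; S(3,-2) = 32.8800; S(3,-1) = 38.5851; S(3,+0) = 45.2800; S(3,+1) = 53.1366; S(3,+2) = 62.3563; S(3,+3) = 73.1758
Terminal payoffs V(N, j) = max(K - S_T, 0):
  V(3,-3) = 19.171488; V(3,-2) = 14.309972; V(3,-1) = 8.604929; V(3,+0) = 1.910000; V(3,+1) = 0.000000; V(3,+2) = 0.000000; V(3,+3) = 0.000000
Backward induction: V(k, j) = exp(-r*dt) * [p_u * V(k+1, j+1) + p_m * V(k+1, j) + p_d * V(k+1, j-1)]
  V(2,-2) = exp(-r*dt) * [p_u*8.604929 + p_m*14.309972 + p_d*19.171488] = 13.575512
  V(2,-1) = exp(-r*dt) * [p_u*1.910000 + p_m*8.604929 + p_d*14.309972] = 7.910514
  V(2,+0) = exp(-r*dt) * [p_u*0.000000 + p_m*1.910000 + p_d*8.604929] = 2.404508
  V(2,+1) = exp(-r*dt) * [p_u*0.000000 + p_m*0.000000 + p_d*1.910000] = 0.256863
  V(2,+2) = exp(-r*dt) * [p_u*0.000000 + p_m*0.000000 + p_d*0.000000] = 0.000000
  V(1,-1) = exp(-r*dt) * [p_u*2.404508 + p_m*7.910514 + p_d*13.575512] = 7.453228
  V(1,+0) = exp(-r*dt) * [p_u*0.256863 + p_m*2.404508 + p_d*7.910514] = 2.683376
  V(1,+1) = exp(-r*dt) * [p_u*0.000000 + p_m*0.256863 + p_d*2.404508] = 0.491106
  V(0,+0) = exp(-r*dt) * [p_u*0.491106 + p_m*2.683376 + p_d*7.453228] = 2.848969

Answer: Price = V(0,0) = 2.8490


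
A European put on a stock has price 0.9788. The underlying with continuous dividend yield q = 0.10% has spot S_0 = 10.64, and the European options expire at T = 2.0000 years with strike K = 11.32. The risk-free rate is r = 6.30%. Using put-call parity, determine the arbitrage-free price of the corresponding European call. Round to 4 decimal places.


Answer: Call price = 1.6177

Derivation:
Put-call parity: C - P = S_0 * exp(-qT) - K * exp(-rT).
S_0 * exp(-qT) = 10.6400 * 0.99800200 = 10.61874127
K * exp(-rT) = 11.3200 * 0.88161485 = 9.97988007
C = P + S*exp(-qT) - K*exp(-rT)
C = 0.9788 + 10.61874127 - 9.97988007 = 1.6177


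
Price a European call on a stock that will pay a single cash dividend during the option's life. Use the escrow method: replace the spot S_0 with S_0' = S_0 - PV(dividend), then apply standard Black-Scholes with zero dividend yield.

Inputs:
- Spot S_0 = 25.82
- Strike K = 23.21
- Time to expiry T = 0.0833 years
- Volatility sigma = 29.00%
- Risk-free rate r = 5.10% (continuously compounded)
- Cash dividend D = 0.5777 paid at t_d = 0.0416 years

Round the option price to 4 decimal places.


Answer: Price = 2.2836

Derivation:
PV(D) = D * exp(-r * t_d) = 0.5777 * 0.99788065 = 0.57647565
S_0' = S_0 - PV(D) = 25.8200 - 0.57647565 = 25.24352435
d1 = (ln(S_0'/K) + (r + sigma^2/2)*T) / (sigma*sqrt(T)) = 1.09604007
d2 = d1 - sigma*sqrt(T) = 1.01234102
exp(-rT) = 0.99576071
N(d1) = 0.86346938; N(d2) = 0.84431249
C = S_0' * N(d1) - K * exp(-rT) * N(d2) = 25.24352435 * 0.86346938 - 23.2100 * 0.99576071 * 0.84431249 = 2.2836


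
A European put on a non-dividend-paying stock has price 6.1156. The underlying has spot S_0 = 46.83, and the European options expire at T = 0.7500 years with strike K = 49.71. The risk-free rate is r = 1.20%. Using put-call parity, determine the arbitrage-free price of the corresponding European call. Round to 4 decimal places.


Answer: Call price = 3.6810

Derivation:
Put-call parity: C - P = S_0 * exp(-qT) - K * exp(-rT).
S_0 * exp(-qT) = 46.8300 * 1.00000000 = 46.83000000
K * exp(-rT) = 49.7100 * 0.99104038 = 49.26461723
C = P + S*exp(-qT) - K*exp(-rT)
C = 6.1156 + 46.83000000 - 49.26461723 = 3.6810


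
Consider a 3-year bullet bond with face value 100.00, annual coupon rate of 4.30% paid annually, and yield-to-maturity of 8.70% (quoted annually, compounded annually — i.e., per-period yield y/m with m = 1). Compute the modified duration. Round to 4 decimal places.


Coupon per period c = face * coupon_rate / m = 4.300000
Periods per year m = 1; per-period yield y/m = 0.087000
Number of cashflows N = 3
Cashflows (t years, CF_t, discount factor 1/(1+y/m)^(m*t), PV):
  t = 1.0000: CF_t = 4.300000, DF = 0.919963, PV = 3.955842
  t = 2.0000: CF_t = 4.300000, DF = 0.846332, PV = 3.639229
  t = 3.0000: CF_t = 104.300000, DF = 0.778595, PV = 81.207413
Price P = sum_t PV_t = 88.802484
First compute Macaulay numerator sum_t t * PV_t:
  t * PV_t at t = 1.0000: 3.955842
  t * PV_t at t = 2.0000: 7.278458
  t * PV_t at t = 3.0000: 243.622239
Macaulay duration D = 254.856539 / 88.802484 = 2.869926
Modified duration = D / (1 + y/m) = 2.869926 / (1 + 0.087000) = 2.640226

Answer: Modified duration = 2.6402


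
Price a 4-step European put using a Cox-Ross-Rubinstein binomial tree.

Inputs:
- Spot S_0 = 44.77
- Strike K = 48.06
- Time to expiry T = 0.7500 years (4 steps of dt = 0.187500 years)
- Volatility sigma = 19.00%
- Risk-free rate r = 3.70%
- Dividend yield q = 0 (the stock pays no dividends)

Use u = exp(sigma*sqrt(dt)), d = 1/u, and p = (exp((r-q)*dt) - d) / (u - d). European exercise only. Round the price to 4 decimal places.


dt = T/N = 0.187500
u = exp(sigma*sqrt(dt)) = 1.085752; d = 1/u = 0.921021
p = (exp((r-q)*dt) - d) / (u - d) = 0.521704
Discount per step: exp(-r*dt) = 0.993087
Stock lattice S(k, i) with i counting down-moves:
  k=0: S(0,0) = 44.7700
  k=1: S(1,0) = 48.6091; S(1,1) = 41.2341
  k=2: S(2,0) = 52.7774; S(2,1) = 44.7700; S(2,2) = 37.9775
  k=3: S(3,0) = 57.3031; S(3,1) = 48.6091; S(3,2) = 41.2341; S(3,3) = 34.9781
  k=4: S(4,0) = 62.2170; S(4,1) = 52.7774; S(4,2) = 44.7700; S(4,3) = 37.9775; S(4,4) = 32.2155
Terminal payoffs V(N, i) = max(K - S_T, 0):
  V(4,0) = 0.000000; V(4,1) = 0.000000; V(4,2) = 3.290000; V(4,3) = 10.082516; V(4,4) = 15.844471
Backward induction: V(k, i) = exp(-r*dt) * [p * V(k+1, i) + (1-p) * V(k+1, i+1)].
  V(3,0) = exp(-r*dt) * [p*0.000000 + (1-p)*0.000000] = 0.000000
  V(3,1) = exp(-r*dt) * [p*0.000000 + (1-p)*3.290000] = 1.562714
  V(3,2) = exp(-r*dt) * [p*3.290000 + (1-p)*10.082516] = 6.493626
  V(3,3) = exp(-r*dt) * [p*10.082516 + (1-p)*15.844471] = 12.749677
  V(2,0) = exp(-r*dt) * [p*0.000000 + (1-p)*1.562714] = 0.742272
  V(2,1) = exp(-r*dt) * [p*1.562714 + (1-p)*6.493626] = 3.894040
  V(2,2) = exp(-r*dt) * [p*6.493626 + (1-p)*12.749677] = 9.420289
  V(1,0) = exp(-r*dt) * [p*0.742272 + (1-p)*3.894040] = 2.234196
  V(1,1) = exp(-r*dt) * [p*3.894040 + (1-p)*9.420289] = 6.492027
  V(0,0) = exp(-r*dt) * [p*2.234196 + (1-p)*6.492027] = 4.241174

Answer: Price = V(0,0) = 4.2412


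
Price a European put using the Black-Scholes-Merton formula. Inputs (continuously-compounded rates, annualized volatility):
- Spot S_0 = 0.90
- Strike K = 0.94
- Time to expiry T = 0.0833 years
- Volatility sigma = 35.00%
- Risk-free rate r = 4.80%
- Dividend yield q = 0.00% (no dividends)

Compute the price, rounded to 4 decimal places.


Answer: Price = 0.0579

Derivation:
d1 = (ln(S/K) + (r - q + 0.5*sigma^2) * T) / (sigma * sqrt(T)) = -0.34038724
d2 = d1 - sigma * sqrt(T) = -0.44140332
exp(-rT) = 0.99600958; exp(-qT) = 1.00000000
P = K * exp(-rT) * N(-d2) - S_0 * exp(-qT) * N(-d1)
N(-d1) = 0.63321754; N(-d2) = 0.67053948
P = 0.9400 * 0.99600958 * 0.67053948 - 0.9000 * 1.00000000 * 0.63321754 = 0.0579


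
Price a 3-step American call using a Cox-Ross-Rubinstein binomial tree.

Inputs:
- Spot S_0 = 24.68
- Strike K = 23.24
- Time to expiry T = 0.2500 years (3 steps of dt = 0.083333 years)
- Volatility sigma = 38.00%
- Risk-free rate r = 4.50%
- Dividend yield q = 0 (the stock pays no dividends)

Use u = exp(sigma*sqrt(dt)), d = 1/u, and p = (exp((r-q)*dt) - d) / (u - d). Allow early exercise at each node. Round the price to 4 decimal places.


dt = T/N = 0.083333
u = exp(sigma*sqrt(dt)) = 1.115939; d = 1/u = 0.896106
p = (exp((r-q)*dt) - d) / (u - d) = 0.489694
Discount per step: exp(-r*dt) = 0.996257
Stock lattice S(k, i) with i counting down-moves:
  k=0: S(0,0) = 24.6800
  k=1: S(1,0) = 27.5414; S(1,1) = 22.1159
  k=2: S(2,0) = 30.7345; S(2,1) = 24.6800; S(2,2) = 19.8182
  k=3: S(3,0) = 34.2979; S(3,1) = 27.5414; S(3,2) = 22.1159; S(3,3) = 17.7592
Terminal payoffs V(N, i) = max(S_T - K, 0):
  V(3,0) = 11.057856; V(3,1) = 4.301384; V(3,2) = 0.000000; V(3,3) = 0.000000
Backward induction: V(k, i) = exp(-r*dt) * [p * V(k+1, i) + (1-p) * V(k+1, i+1)]; then take max(V_cont, immediate exercise) for American.
  V(2,0) = exp(-r*dt) * [p*11.057856 + (1-p)*4.301384] = 7.581502; exercise = 7.494515; V(2,0) = max -> 7.581502
  V(2,1) = exp(-r*dt) * [p*4.301384 + (1-p)*0.000000] = 2.098477; exercise = 1.440000; V(2,1) = max -> 2.098477
  V(2,2) = exp(-r*dt) * [p*0.000000 + (1-p)*0.000000] = 0.000000; exercise = 0.000000; V(2,2) = max -> 0.000000
  V(1,0) = exp(-r*dt) * [p*7.581502 + (1-p)*2.098477] = 4.765575; exercise = 4.301384; V(1,0) = max -> 4.765575
  V(1,1) = exp(-r*dt) * [p*2.098477 + (1-p)*0.000000] = 1.023765; exercise = 0.000000; V(1,1) = max -> 1.023765
  V(0,0) = exp(-r*dt) * [p*4.765575 + (1-p)*1.023765] = 2.845416; exercise = 1.440000; V(0,0) = max -> 2.845416

Answer: Price = V(0,0) = 2.8454


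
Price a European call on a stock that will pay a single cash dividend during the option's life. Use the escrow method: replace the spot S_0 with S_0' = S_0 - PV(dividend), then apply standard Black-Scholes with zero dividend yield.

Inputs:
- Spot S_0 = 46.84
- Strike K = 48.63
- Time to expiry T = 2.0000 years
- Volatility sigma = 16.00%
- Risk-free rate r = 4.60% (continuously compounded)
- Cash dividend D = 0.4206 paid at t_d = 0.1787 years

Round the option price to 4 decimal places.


PV(D) = D * exp(-r * t_d) = 0.4206 * 0.99181349 = 0.41715676
S_0' = S_0 - PV(D) = 46.8400 - 0.41715676 = 46.42284324
d1 = (ln(S_0'/K) + (r + sigma^2/2)*T) / (sigma*sqrt(T)) = 0.31444608
d2 = d1 - sigma*sqrt(T) = 0.08817191
exp(-rT) = 0.91210515
N(d1) = 0.62340887; N(d2) = 0.53512998
C = S_0' * N(d1) - K * exp(-rT) * N(d2) = 46.42284324 * 0.62340887 - 48.6300 * 0.91210515 * 0.53512998 = 5.2044

Answer: Price = 5.2044


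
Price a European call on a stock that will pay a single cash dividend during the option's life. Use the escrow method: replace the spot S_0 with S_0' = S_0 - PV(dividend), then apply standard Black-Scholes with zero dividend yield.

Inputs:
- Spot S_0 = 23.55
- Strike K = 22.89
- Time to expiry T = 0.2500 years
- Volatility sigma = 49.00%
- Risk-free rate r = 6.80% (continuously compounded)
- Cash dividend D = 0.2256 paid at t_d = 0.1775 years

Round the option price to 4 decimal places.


PV(D) = D * exp(-r * t_d) = 0.2256 * 0.98800255 = 0.22289338
S_0' = S_0 - PV(D) = 23.5500 - 0.22289338 = 23.32710662
d1 = (ln(S_0'/K) + (r + sigma^2/2)*T) / (sigma*sqrt(T)) = 0.26909561
d2 = d1 - sigma*sqrt(T) = 0.02409561
exp(-rT) = 0.98314368
N(d1) = 0.60607195; N(d2) = 0.50961183
C = S_0' * N(d1) - K * exp(-rT) * N(d2) = 23.32710662 * 0.60607195 - 22.8900 * 0.98314368 * 0.50961183 = 2.6695

Answer: Price = 2.6695
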